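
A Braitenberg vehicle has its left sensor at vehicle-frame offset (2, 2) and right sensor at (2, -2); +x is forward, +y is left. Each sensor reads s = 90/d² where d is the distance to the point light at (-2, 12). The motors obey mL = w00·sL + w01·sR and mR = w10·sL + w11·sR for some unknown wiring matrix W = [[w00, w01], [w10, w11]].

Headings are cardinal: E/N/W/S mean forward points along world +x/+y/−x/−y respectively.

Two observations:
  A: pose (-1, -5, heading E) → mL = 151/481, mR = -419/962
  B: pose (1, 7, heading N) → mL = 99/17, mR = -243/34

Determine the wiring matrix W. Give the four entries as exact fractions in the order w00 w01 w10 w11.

obs A: pose=(-1,-5,E) → sL=5/13, sR=9/37, mL=151/481, mR=-419/962
obs B: pose=(1,7,N) → sL=9, sR=45/17, mL=99/17, mR=-243/34
sensor matrix S = [[5/13, 9/37], [9, 45/17]]; det S = -9576/8177
solve [mL_A; mL_B] = S·[w00; w01] and [mR_A; mR_B] = S·[w10; w11]:
  w00 = 1/2, w01 = 1/2, w10 = -1/2, w11 = -1

1/2 1/2 -1/2 -1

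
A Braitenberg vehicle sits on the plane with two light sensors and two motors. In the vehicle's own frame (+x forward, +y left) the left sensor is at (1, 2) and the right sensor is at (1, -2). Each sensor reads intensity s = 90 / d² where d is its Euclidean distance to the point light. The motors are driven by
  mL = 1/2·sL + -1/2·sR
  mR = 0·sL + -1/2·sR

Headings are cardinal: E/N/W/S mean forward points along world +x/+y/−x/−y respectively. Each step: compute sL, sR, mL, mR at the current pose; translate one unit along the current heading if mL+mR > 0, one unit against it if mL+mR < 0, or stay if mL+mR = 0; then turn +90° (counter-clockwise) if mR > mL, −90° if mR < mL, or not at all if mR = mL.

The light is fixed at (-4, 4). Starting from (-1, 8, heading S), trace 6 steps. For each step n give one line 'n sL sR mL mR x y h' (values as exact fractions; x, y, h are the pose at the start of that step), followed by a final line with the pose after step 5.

0 45/17 9 -54/17 -9/2 -1 8 S
1 90/13 90/53 1800/689 -45/53 -1 9 W
2 5/2 45/26 5/13 -45/52 -2 9 N
3 2 90/13 -32/13 -45/13 -2 8 E
4 5 9 -2 -9/2 -3 8 S
5 10 90/49 200/49 -45/49 -3 9 W
final -4 9 N

n=0: pose=(-1,8,S); sL=45/17, sR=9; mL=-54/17, mR=-9/2; mL+mR=-261/34 → advance -1; mR−mL=-45/34 → turn -1·90°
n=1: pose=(-1,9,W); sL=90/13, sR=90/53; mL=1800/689, mR=-45/53; mL+mR=1215/689 → advance +1; mR−mL=-45/13 → turn -1·90°
n=2: pose=(-2,9,N); sL=5/2, sR=45/26; mL=5/13, mR=-45/52; mL+mR=-25/52 → advance -1; mR−mL=-5/4 → turn -1·90°
n=3: pose=(-2,8,E); sL=2, sR=90/13; mL=-32/13, mR=-45/13; mL+mR=-77/13 → advance -1; mR−mL=-1 → turn -1·90°
n=4: pose=(-3,8,S); sL=5, sR=9; mL=-2, mR=-9/2; mL+mR=-13/2 → advance -1; mR−mL=-5/2 → turn -1·90°
n=5: pose=(-3,9,W); sL=10, sR=90/49; mL=200/49, mR=-45/49; mL+mR=155/49 → advance +1; mR−mL=-5 → turn -1·90°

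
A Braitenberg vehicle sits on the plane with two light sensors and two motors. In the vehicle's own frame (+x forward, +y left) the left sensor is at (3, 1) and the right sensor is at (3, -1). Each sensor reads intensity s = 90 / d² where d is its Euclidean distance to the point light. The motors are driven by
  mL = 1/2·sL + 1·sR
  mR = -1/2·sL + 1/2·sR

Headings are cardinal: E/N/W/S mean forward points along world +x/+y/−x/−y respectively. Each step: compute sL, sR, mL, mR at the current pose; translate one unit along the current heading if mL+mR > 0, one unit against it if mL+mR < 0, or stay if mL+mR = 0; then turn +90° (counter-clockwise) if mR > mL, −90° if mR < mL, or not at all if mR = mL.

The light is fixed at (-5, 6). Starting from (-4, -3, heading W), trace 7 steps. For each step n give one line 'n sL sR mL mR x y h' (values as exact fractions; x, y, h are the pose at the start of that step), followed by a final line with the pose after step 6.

n=0: pose=(-4,-3,W); sL=45/52, sR=45/34; mL=3105/1768, mR=405/1768; mL+mR=135/68 → advance +1; mR−mL=-675/442 → turn -1·90°
n=1: pose=(-5,-3,N); sL=90/37, sR=90/37; mL=135/37, mR=0; mL+mR=135/37 → advance +1; mR−mL=-135/37 → turn -1·90°
n=2: pose=(-5,-2,E); sL=45/29, sR=1; mL=103/58, mR=-8/29; mL+mR=3/2 → advance +1; mR−mL=-119/58 → turn -1·90°
n=3: pose=(-4,-2,S); sL=18/25, sR=90/121; mL=3339/3025, mR=36/3025; mL+mR=135/121 → advance +1; mR−mL=-3303/3025 → turn -1·90°
n=4: pose=(-4,-3,W); sL=45/52, sR=45/34; mL=3105/1768, mR=405/1768; mL+mR=135/68 → advance +1; mR−mL=-675/442 → turn -1·90°
n=5: pose=(-5,-3,N); sL=90/37, sR=90/37; mL=135/37, mR=0; mL+mR=135/37 → advance +1; mR−mL=-135/37 → turn -1·90°
n=6: pose=(-5,-2,E); sL=45/29, sR=1; mL=103/58, mR=-8/29; mL+mR=3/2 → advance +1; mR−mL=-119/58 → turn -1·90°

0 45/52 45/34 3105/1768 405/1768 -4 -3 W
1 90/37 90/37 135/37 0 -5 -3 N
2 45/29 1 103/58 -8/29 -5 -2 E
3 18/25 90/121 3339/3025 36/3025 -4 -2 S
4 45/52 45/34 3105/1768 405/1768 -4 -3 W
5 90/37 90/37 135/37 0 -5 -3 N
6 45/29 1 103/58 -8/29 -5 -2 E
final -4 -2 S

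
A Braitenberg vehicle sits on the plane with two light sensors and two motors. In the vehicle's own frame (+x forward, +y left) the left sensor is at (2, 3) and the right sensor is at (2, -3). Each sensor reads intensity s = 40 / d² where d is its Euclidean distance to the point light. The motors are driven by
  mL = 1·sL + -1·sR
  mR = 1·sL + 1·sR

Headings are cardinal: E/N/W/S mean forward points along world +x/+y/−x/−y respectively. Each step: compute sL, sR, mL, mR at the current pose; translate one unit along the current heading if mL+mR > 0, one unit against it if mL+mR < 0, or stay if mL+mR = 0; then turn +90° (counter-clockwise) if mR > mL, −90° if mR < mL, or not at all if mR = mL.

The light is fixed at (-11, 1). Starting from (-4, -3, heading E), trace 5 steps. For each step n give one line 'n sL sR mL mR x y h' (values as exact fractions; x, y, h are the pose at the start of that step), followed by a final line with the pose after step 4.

n=0: pose=(-4,-3,E); sL=20/41, sR=4/13; mL=96/533, mR=424/533; mL+mR=40/41 → advance +1; mR−mL=8/13 → turn +1·90°
n=1: pose=(-3,-3,N); sL=40/29, sR=8/25; mL=768/725, mR=1232/725; mL+mR=80/29 → advance +1; mR−mL=16/25 → turn +1·90°
n=2: pose=(-3,-2,W); sL=5/9, sR=10/9; mL=-5/9, mR=5/3; mL+mR=10/9 → advance +1; mR−mL=20/9 → turn +1·90°
n=3: pose=(-4,-2,S); sL=8/25, sR=40/41; mL=-672/1025, mR=1328/1025; mL+mR=16/25 → advance +1; mR−mL=80/41 → turn +1·90°
n=4: pose=(-4,-3,E); sL=20/41, sR=4/13; mL=96/533, mR=424/533; mL+mR=40/41 → advance +1; mR−mL=8/13 → turn +1·90°

0 20/41 4/13 96/533 424/533 -4 -3 E
1 40/29 8/25 768/725 1232/725 -3 -3 N
2 5/9 10/9 -5/9 5/3 -3 -2 W
3 8/25 40/41 -672/1025 1328/1025 -4 -2 S
4 20/41 4/13 96/533 424/533 -4 -3 E
final -3 -3 N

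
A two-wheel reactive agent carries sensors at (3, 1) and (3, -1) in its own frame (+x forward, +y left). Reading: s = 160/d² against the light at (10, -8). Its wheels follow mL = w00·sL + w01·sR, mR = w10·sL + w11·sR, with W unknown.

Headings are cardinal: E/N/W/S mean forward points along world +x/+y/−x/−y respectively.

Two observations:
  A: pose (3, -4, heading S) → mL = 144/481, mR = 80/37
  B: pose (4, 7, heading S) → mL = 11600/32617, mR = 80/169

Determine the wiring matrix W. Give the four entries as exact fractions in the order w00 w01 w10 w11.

obs A: pose=(3,-4,S) → sL=160/37, sR=32/13, mL=144/481, mR=80/37
obs B: pose=(4,7,S) → sL=160/169, sR=160/193, mL=11600/32617, mR=80/169
sensor matrix S = [[160/37, 32/13], [160/169, 160/193]]; det S = 19681280/15688777
solve [mL_A; mL_B] = S·[w00; w01] and [mR_A; mR_B] = S·[w10; w11]:
  w00 = -1/2, w01 = 1, w10 = 1/2, w11 = 0

-1/2 1 1/2 0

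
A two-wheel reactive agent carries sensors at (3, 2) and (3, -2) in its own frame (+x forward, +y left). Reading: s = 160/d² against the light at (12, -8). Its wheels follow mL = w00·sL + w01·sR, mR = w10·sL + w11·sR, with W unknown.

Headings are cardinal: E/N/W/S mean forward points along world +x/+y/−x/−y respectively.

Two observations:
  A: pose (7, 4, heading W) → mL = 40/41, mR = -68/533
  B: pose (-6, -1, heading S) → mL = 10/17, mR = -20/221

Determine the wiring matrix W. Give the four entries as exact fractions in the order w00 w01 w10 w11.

obs A: pose=(7,4,W) → sL=40/41, sR=8/13, mL=40/41, mR=-68/533
obs B: pose=(-6,-1,S) → sL=10/17, sR=5/13, mL=10/17, mR=-20/221
sensor matrix S = [[40/41, 8/13], [10/17, 5/13]]; det S = 120/9061
solve [mL_A; mL_B] = S·[w00; w01] and [mR_A; mR_B] = S·[w10; w11]:
  w00 = 1, w01 = 0, w10 = 1/2, w11 = -1

1 0 1/2 -1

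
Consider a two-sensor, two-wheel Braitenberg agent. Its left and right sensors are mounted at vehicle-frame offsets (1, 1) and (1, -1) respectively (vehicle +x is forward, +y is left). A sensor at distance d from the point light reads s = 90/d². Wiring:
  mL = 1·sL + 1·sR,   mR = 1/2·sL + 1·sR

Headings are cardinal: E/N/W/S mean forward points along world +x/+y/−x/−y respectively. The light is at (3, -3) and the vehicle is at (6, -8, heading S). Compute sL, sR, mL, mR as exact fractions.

45/26 9/4 207/52 81/26

left sensor world pos  = (7, -9); dL² = 52
right sensor world pos = (5, -9); dR² = 40
sL = 90/52 = 45/26
sR = 90/40 = 9/4
mL = 1·sL + 1·sR = 207/52
mR = 1/2·sL + 1·sR = 81/26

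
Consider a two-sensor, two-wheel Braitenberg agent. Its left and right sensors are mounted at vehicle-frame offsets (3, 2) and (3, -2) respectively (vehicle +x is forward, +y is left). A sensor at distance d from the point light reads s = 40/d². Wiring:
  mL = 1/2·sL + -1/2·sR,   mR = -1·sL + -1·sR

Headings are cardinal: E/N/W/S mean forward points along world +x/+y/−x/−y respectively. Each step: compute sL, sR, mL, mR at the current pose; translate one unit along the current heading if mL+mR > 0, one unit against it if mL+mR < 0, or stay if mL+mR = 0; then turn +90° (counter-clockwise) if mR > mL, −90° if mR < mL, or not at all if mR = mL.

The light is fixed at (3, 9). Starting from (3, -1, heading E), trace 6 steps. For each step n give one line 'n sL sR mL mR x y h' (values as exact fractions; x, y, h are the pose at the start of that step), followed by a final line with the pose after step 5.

0 40/73 40/153 1600/11169 -9040/11169 3 -1 E
1 4/17 20/89 8/1513 -696/1513 2 -1 S
2 40/137 8/13 -288/1781 -1616/1781 2 0 W
3 1 1 0 -2 3 0 N
4 40/73 40/153 1600/11169 -9040/11169 3 -1 E
5 4/17 20/89 8/1513 -696/1513 2 -1 S
final 2 0 W

n=0: pose=(3,-1,E); sL=40/73, sR=40/153; mL=1600/11169, mR=-9040/11169; mL+mR=-2480/3723 → advance -1; mR−mL=-10640/11169 → turn -1·90°
n=1: pose=(2,-1,S); sL=4/17, sR=20/89; mL=8/1513, mR=-696/1513; mL+mR=-688/1513 → advance -1; mR−mL=-704/1513 → turn -1·90°
n=2: pose=(2,0,W); sL=40/137, sR=8/13; mL=-288/1781, mR=-1616/1781; mL+mR=-1904/1781 → advance -1; mR−mL=-1328/1781 → turn -1·90°
n=3: pose=(3,0,N); sL=1, sR=1; mL=0, mR=-2; mL+mR=-2 → advance -1; mR−mL=-2 → turn -1·90°
n=4: pose=(3,-1,E); sL=40/73, sR=40/153; mL=1600/11169, mR=-9040/11169; mL+mR=-2480/3723 → advance -1; mR−mL=-10640/11169 → turn -1·90°
n=5: pose=(2,-1,S); sL=4/17, sR=20/89; mL=8/1513, mR=-696/1513; mL+mR=-688/1513 → advance -1; mR−mL=-704/1513 → turn -1·90°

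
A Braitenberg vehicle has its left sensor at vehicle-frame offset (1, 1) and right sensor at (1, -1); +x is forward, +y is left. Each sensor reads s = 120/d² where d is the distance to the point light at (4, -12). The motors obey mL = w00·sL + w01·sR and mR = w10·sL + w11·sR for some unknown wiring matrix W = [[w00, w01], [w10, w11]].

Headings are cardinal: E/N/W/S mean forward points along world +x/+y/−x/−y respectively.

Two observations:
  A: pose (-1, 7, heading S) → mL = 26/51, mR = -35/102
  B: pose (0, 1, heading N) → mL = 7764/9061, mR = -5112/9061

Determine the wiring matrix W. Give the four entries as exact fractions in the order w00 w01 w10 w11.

1/2 1 -1/2 -1/2

obs A: pose=(-1,7,S) → sL=6/17, sR=1/3, mL=26/51, mR=-35/102
obs B: pose=(0,1,N) → sL=120/221, sR=24/41, mL=7764/9061, mR=-5112/9061
sensor matrix S = [[6/17, 1/3], [120/221, 24/41]]; det S = 232/9061
solve [mL_A; mL_B] = S·[w00; w01] and [mR_A; mR_B] = S·[w10; w11]:
  w00 = 1/2, w01 = 1, w10 = -1/2, w11 = -1/2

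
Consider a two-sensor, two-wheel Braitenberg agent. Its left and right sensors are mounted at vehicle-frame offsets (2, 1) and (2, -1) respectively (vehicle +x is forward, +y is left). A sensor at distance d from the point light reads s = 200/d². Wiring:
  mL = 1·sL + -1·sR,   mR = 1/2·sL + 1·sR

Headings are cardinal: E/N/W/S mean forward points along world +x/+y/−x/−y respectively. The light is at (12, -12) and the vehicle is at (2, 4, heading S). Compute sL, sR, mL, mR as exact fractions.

left sensor world pos  = (3, 2); dL² = 277
right sensor world pos = (1, 2); dR² = 317
sL = 200/277 = 200/277
sR = 200/317 = 200/317
mL = 1·sL + -1·sR = 8000/87809
mR = 1/2·sL + 1·sR = 87100/87809

200/277 200/317 8000/87809 87100/87809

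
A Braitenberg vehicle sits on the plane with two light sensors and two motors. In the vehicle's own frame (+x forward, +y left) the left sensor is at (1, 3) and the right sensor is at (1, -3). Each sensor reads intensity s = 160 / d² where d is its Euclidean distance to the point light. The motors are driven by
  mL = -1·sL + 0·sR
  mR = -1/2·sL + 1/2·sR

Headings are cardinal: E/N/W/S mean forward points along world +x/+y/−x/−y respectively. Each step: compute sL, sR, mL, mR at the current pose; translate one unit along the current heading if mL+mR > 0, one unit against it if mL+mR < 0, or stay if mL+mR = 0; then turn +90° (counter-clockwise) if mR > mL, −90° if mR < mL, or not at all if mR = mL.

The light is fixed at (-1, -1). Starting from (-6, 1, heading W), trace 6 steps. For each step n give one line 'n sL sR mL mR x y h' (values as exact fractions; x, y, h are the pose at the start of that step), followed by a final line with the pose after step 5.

0 160/37 160/61 -160/37 -1920/2257 -6 1 W
1 80 16/5 -80 -192/5 -5 1 S
2 32/9 160/9 -32/9 64/9 -5 2 E
3 40/13 10 -40/13 45/13 -4 2 N
4 160/17 32/13 -160/17 -768/221 -4 3 W
5 16 80/17 -16 -96/17 -3 3 S
final -3 4 E

n=0: pose=(-6,1,W); sL=160/37, sR=160/61; mL=-160/37, mR=-1920/2257; mL+mR=-11680/2257 → advance -1; mR−mL=7840/2257 → turn +1·90°
n=1: pose=(-5,1,S); sL=80, sR=16/5; mL=-80, mR=-192/5; mL+mR=-592/5 → advance -1; mR−mL=208/5 → turn +1·90°
n=2: pose=(-5,2,E); sL=32/9, sR=160/9; mL=-32/9, mR=64/9; mL+mR=32/9 → advance +1; mR−mL=32/3 → turn +1·90°
n=3: pose=(-4,2,N); sL=40/13, sR=10; mL=-40/13, mR=45/13; mL+mR=5/13 → advance +1; mR−mL=85/13 → turn +1·90°
n=4: pose=(-4,3,W); sL=160/17, sR=32/13; mL=-160/17, mR=-768/221; mL+mR=-2848/221 → advance -1; mR−mL=1312/221 → turn +1·90°
n=5: pose=(-3,3,S); sL=16, sR=80/17; mL=-16, mR=-96/17; mL+mR=-368/17 → advance -1; mR−mL=176/17 → turn +1·90°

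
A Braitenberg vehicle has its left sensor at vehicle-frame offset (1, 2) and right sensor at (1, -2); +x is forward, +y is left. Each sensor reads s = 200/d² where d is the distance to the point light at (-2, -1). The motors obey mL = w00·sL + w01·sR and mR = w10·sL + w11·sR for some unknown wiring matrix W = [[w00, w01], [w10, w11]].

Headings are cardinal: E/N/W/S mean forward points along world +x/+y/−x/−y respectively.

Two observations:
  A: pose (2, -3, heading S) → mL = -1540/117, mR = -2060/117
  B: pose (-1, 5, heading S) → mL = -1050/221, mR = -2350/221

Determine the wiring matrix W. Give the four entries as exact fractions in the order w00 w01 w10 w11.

1/2 -1 -1/2 -1

obs A: pose=(2,-3,S) → sL=40/9, sR=200/13, mL=-1540/117, mR=-2060/117
obs B: pose=(-1,5,S) → sL=100/17, sR=100/13, mL=-1050/221, mR=-2350/221
sensor matrix S = [[40/9, 200/13], [100/17, 100/13]]; det S = -112000/1989
solve [mL_A; mL_B] = S·[w00; w01] and [mR_A; mR_B] = S·[w10; w11]:
  w00 = 1/2, w01 = -1, w10 = -1/2, w11 = -1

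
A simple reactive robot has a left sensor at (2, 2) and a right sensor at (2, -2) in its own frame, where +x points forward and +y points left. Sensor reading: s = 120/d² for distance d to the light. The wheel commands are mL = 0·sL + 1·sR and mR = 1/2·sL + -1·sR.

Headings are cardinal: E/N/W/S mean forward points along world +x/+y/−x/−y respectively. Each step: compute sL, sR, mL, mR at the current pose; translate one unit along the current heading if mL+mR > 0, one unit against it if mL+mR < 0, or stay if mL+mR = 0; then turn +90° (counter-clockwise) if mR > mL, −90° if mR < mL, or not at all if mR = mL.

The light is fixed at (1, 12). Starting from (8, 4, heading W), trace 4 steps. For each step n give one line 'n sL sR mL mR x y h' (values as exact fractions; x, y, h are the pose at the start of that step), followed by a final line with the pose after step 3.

n=0: pose=(8,4,W); sL=24/25, sR=120/61; mL=120/61, mR=-2268/1525; mL+mR=12/25 → advance +1; mR−mL=-5268/1525 → turn -1·90°
n=1: pose=(7,4,N); sL=30/13, sR=6/5; mL=6/5, mR=-3/65; mL+mR=15/13 → advance +1; mR−mL=-81/65 → turn -1·90°
n=2: pose=(7,5,E); sL=120/89, sR=24/29; mL=24/29, mR=-396/2581; mL+mR=60/89 → advance +1; mR−mL=-2532/2581 → turn -1·90°
n=3: pose=(8,5,S); sL=20/27, sR=60/53; mL=60/53, mR=-1090/1431; mL+mR=10/27 → advance +1; mR−mL=-2710/1431 → turn -1·90°

0 24/25 120/61 120/61 -2268/1525 8 4 W
1 30/13 6/5 6/5 -3/65 7 4 N
2 120/89 24/29 24/29 -396/2581 7 5 E
3 20/27 60/53 60/53 -1090/1431 8 5 S
final 8 4 W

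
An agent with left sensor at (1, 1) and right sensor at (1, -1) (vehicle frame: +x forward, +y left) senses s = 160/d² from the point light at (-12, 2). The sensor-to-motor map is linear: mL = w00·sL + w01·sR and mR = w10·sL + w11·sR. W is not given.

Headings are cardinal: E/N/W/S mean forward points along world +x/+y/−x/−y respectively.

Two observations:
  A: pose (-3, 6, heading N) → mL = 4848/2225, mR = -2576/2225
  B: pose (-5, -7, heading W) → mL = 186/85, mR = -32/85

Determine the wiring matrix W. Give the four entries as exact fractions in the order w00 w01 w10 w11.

obs A: pose=(-3,6,N) → sL=160/89, sR=32/25, mL=4848/2225, mR=-2576/2225
obs B: pose=(-5,-7,W) → sL=20/17, sR=8/5, mL=186/85, mR=-32/85
sensor matrix S = [[160/89, 32/25], [20/17, 8/5]]; det S = 10368/7565
solve [mL_A; mL_B] = S·[w00; w01] and [mR_A; mR_B] = S·[w10; w11]:
  w00 = 1/2, w01 = 1, w10 = -1, w11 = 1/2

1/2 1 -1 1/2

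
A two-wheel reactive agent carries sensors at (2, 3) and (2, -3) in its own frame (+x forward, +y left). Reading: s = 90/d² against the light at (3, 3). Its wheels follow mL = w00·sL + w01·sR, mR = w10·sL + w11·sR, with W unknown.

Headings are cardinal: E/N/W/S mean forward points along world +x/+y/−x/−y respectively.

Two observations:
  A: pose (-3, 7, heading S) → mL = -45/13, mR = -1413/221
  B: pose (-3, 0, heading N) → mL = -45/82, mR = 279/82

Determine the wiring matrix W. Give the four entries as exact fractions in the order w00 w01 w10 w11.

-1/2 0 -1 1/2

obs A: pose=(-3,7,S) → sL=90/13, sR=18/17, mL=-45/13, mR=-1413/221
obs B: pose=(-3,0,N) → sL=45/41, sR=9, mL=-45/82, mR=279/82
sensor matrix S = [[90/13, 18/17], [45/41, 9]]; det S = 554040/9061
solve [mL_A; mL_B] = S·[w00; w01] and [mR_A; mR_B] = S·[w10; w11]:
  w00 = -1/2, w01 = 0, w10 = -1, w11 = 1/2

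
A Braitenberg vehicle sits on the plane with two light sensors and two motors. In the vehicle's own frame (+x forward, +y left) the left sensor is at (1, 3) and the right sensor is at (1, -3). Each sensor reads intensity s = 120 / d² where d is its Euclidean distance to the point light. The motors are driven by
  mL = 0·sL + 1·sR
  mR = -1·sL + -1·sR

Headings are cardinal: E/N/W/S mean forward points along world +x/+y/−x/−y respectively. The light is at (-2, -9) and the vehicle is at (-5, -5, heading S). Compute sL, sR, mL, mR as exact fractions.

40/3 8/3 8/3 -16

left sensor world pos  = (-2, -6); dL² = 9
right sensor world pos = (-8, -6); dR² = 45
sL = 120/9 = 40/3
sR = 120/45 = 8/3
mL = 0·sL + 1·sR = 8/3
mR = -1·sL + -1·sR = -16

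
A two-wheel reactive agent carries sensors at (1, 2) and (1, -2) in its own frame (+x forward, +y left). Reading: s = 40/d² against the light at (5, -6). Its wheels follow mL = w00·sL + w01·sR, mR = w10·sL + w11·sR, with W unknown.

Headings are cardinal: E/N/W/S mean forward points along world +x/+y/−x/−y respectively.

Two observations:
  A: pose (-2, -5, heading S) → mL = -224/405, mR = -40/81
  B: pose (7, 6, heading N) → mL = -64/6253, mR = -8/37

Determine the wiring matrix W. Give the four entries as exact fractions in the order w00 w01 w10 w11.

obs A: pose=(-2,-5,S) → sL=8/5, sR=40/81, mL=-224/405, mR=-40/81
obs B: pose=(7,6,N) → sL=40/169, sR=8/37, mL=-64/6253, mR=-8/37
sensor matrix S = [[8/5, 40/81], [40/169, 8/37]]; det S = 580096/2532465
solve [mL_A; mL_B] = S·[w00; w01] and [mR_A; mR_B] = S·[w10; w11]:
  w00 = -1/2, w01 = 1/2, w10 = 0, w11 = -1

-1/2 1/2 0 -1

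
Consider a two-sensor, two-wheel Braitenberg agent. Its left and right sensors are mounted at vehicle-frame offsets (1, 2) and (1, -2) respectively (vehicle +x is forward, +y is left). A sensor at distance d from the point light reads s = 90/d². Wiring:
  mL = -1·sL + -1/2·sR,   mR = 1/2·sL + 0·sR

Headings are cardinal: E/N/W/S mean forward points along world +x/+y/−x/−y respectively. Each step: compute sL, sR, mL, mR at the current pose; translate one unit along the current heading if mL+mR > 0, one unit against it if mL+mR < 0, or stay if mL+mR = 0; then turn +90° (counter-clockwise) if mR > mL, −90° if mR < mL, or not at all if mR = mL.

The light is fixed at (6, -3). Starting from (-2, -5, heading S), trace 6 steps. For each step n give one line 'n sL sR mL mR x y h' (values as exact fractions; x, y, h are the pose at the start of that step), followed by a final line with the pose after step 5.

0 2 90/109 -263/109 1 -2 -5 S
1 9/5 45/29 -747/290 9/10 -2 -4 E
2 90/121 90/49 -9855/5929 45/121 -3 -4 N
3 45/58 9/10 -711/580 45/116 -3 -5 W
4 2 90/109 -263/109 1 -2 -5 S
5 9/5 45/29 -747/290 9/10 -2 -4 E
final -3 -4 N

n=0: pose=(-2,-5,S); sL=2, sR=90/109; mL=-263/109, mR=1; mL+mR=-154/109 → advance -1; mR−mL=372/109 → turn +1·90°
n=1: pose=(-2,-4,E); sL=9/5, sR=45/29; mL=-747/290, mR=9/10; mL+mR=-243/145 → advance -1; mR−mL=504/145 → turn +1·90°
n=2: pose=(-3,-4,N); sL=90/121, sR=90/49; mL=-9855/5929, mR=45/121; mL+mR=-7650/5929 → advance -1; mR−mL=12060/5929 → turn +1·90°
n=3: pose=(-3,-5,W); sL=45/58, sR=9/10; mL=-711/580, mR=45/116; mL+mR=-243/290 → advance -1; mR−mL=234/145 → turn +1·90°
n=4: pose=(-2,-5,S); sL=2, sR=90/109; mL=-263/109, mR=1; mL+mR=-154/109 → advance -1; mR−mL=372/109 → turn +1·90°
n=5: pose=(-2,-4,E); sL=9/5, sR=45/29; mL=-747/290, mR=9/10; mL+mR=-243/145 → advance -1; mR−mL=504/145 → turn +1·90°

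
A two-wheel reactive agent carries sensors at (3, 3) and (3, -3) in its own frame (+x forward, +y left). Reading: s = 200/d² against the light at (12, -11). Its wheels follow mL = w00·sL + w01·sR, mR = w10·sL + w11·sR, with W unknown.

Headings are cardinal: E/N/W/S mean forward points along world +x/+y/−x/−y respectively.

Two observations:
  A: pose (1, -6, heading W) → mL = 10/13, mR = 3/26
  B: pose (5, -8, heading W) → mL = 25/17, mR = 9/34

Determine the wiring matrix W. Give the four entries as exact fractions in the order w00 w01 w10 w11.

obs A: pose=(1,-6,W) → sL=1, sR=10/13, mL=10/13, mR=3/26
obs B: pose=(5,-8,W) → sL=2, sR=25/17, mL=25/17, mR=9/34
sensor matrix S = [[1, 10/13], [2, 25/17]]; det S = -15/221
solve [mL_A; mL_B] = S·[w00; w01] and [mR_A; mR_B] = S·[w10; w11]:
  w00 = 0, w01 = 1, w10 = 1/2, w11 = -1/2

0 1 1/2 -1/2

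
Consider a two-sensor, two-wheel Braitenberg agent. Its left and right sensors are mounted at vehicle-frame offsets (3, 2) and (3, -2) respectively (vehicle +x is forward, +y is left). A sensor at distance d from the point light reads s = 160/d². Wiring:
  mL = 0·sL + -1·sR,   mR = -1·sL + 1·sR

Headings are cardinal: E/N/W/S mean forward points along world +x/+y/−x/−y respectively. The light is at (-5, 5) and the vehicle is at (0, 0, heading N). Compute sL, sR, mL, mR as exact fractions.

left sensor world pos  = (-2, 3); dL² = 13
right sensor world pos = (2, 3); dR² = 53
sL = 160/13 = 160/13
sR = 160/53 = 160/53
mL = 0·sL + -1·sR = -160/53
mR = -1·sL + 1·sR = -6400/689

160/13 160/53 -160/53 -6400/689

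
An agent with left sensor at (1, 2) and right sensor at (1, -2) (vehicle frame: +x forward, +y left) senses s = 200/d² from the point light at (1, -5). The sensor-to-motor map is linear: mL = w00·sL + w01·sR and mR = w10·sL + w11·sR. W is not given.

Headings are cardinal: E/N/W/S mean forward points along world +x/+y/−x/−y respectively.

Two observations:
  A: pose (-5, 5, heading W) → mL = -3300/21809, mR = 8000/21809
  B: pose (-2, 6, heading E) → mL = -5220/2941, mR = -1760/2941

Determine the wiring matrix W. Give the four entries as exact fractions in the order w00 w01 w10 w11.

1/2 -1 1/2 -1/2

obs A: pose=(-5,5,W) → sL=200/113, sR=200/193, mL=-3300/21809, mR=8000/21809
obs B: pose=(-2,6,E) → sL=200/173, sR=40/17, mL=-5220/2941, mR=-1760/2941
sensor matrix S = [[200/113, 200/193], [200/173, 40/17]]; det S = 190272000/64140269
solve [mL_A; mL_B] = S·[w00; w01] and [mR_A; mR_B] = S·[w10; w11]:
  w00 = 1/2, w01 = -1, w10 = 1/2, w11 = -1/2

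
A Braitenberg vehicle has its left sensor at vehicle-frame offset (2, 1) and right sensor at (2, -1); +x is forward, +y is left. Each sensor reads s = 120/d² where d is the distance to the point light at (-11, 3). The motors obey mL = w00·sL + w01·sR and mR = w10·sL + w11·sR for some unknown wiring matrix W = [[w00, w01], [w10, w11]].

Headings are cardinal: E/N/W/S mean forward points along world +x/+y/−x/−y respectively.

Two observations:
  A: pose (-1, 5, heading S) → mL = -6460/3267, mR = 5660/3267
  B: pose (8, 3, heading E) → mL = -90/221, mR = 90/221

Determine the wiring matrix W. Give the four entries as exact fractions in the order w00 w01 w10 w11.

obs A: pose=(-1,5,S) → sL=120/121, sR=40/27, mL=-6460/3267, mR=5660/3267
obs B: pose=(8,3,E) → sL=60/221, sR=60/221, mL=-90/221, mR=90/221
sensor matrix S = [[120/121, 40/27], [60/221, 60/221]]; det S = -32000/240669
solve [mL_A; mL_B] = S·[w00; w01] and [mR_A; mR_B] = S·[w10; w11]:
  w00 = -1/2, w01 = -1, w10 = 1, w11 = 1/2

-1/2 -1 1 1/2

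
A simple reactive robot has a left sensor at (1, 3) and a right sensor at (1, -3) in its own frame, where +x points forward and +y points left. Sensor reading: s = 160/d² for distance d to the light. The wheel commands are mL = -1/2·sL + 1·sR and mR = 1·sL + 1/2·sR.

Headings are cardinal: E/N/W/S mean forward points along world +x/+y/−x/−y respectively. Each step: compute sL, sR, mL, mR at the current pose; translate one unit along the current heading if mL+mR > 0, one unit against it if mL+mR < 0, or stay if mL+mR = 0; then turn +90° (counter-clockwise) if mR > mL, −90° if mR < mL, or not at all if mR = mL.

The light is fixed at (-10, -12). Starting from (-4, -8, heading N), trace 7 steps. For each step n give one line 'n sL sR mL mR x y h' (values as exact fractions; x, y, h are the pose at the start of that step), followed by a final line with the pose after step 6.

n=0: pose=(-4,-8,N); sL=80/17, sR=80/53; mL=-760/901, mR=4920/901; mL+mR=4160/901 → advance +1; mR−mL=5680/901 → turn +1·90°
n=1: pose=(-4,-7,W); sL=160/29, sR=160/89; mL=-2480/2581, mR=16560/2581; mL+mR=14080/2581 → advance +1; mR−mL=19040/2581 → turn +1·90°
n=2: pose=(-5,-7,S); sL=2, sR=8; mL=7, mR=6; mL+mR=13 → advance +1; mR−mL=-1 → turn -1·90°
n=3: pose=(-5,-8,W); sL=160/17, sR=32/13; mL=-496/221, mR=2352/221; mL+mR=1856/221 → advance +1; mR−mL=2848/221 → turn +1·90°
n=4: pose=(-6,-8,S); sL=80/29, sR=16; mL=424/29, mR=312/29; mL+mR=736/29 → advance +1; mR−mL=-112/29 → turn -1·90°
n=5: pose=(-6,-9,W); sL=160/9, sR=32/9; mL=-16/3, mR=176/9; mL+mR=128/9 → advance +1; mR−mL=224/9 → turn +1·90°
n=6: pose=(-7,-9,S); sL=4, sR=40; mL=38, mR=24; mL+mR=62 → advance +1; mR−mL=-14 → turn -1·90°

0 80/17 80/53 -760/901 4920/901 -4 -8 N
1 160/29 160/89 -2480/2581 16560/2581 -4 -7 W
2 2 8 7 6 -5 -7 S
3 160/17 32/13 -496/221 2352/221 -5 -8 W
4 80/29 16 424/29 312/29 -6 -8 S
5 160/9 32/9 -16/3 176/9 -6 -9 W
6 4 40 38 24 -7 -9 S
final -7 -10 W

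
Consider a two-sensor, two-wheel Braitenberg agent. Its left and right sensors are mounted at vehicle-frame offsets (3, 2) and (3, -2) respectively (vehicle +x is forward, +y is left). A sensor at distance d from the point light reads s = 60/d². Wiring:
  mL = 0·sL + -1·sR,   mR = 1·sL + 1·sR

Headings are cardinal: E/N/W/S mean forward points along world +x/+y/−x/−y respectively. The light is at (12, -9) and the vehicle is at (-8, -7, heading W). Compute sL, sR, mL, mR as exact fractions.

60/529 12/109 -12/109 12888/57661

left sensor world pos  = (-11, -9); dL² = 529
right sensor world pos = (-11, -5); dR² = 545
sL = 60/529 = 60/529
sR = 60/545 = 12/109
mL = 0·sL + -1·sR = -12/109
mR = 1·sL + 1·sR = 12888/57661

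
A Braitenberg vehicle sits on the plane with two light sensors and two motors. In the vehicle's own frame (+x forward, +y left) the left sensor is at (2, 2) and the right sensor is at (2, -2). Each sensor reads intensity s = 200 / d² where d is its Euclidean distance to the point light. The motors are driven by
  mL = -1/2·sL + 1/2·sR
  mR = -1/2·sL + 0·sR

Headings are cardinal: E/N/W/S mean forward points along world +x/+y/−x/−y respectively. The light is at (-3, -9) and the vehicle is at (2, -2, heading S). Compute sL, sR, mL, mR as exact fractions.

100/37 100/17 1000/629 -50/37

left sensor world pos  = (4, -4); dL² = 74
right sensor world pos = (0, -4); dR² = 34
sL = 200/74 = 100/37
sR = 200/34 = 100/17
mL = -1/2·sL + 1/2·sR = 1000/629
mR = -1/2·sL + 0·sR = -50/37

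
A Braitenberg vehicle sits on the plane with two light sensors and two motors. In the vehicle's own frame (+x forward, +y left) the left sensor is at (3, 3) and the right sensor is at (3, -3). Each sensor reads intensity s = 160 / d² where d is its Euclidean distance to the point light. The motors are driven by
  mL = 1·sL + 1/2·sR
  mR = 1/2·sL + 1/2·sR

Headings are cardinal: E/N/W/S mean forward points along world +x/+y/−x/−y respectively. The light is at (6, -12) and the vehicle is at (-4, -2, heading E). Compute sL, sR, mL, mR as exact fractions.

80/109 80/49 8280/5341 6320/5341

left sensor world pos  = (-1, 1); dL² = 218
right sensor world pos = (-1, -5); dR² = 98
sL = 160/218 = 80/109
sR = 160/98 = 80/49
mL = 1·sL + 1/2·sR = 8280/5341
mR = 1/2·sL + 1/2·sR = 6320/5341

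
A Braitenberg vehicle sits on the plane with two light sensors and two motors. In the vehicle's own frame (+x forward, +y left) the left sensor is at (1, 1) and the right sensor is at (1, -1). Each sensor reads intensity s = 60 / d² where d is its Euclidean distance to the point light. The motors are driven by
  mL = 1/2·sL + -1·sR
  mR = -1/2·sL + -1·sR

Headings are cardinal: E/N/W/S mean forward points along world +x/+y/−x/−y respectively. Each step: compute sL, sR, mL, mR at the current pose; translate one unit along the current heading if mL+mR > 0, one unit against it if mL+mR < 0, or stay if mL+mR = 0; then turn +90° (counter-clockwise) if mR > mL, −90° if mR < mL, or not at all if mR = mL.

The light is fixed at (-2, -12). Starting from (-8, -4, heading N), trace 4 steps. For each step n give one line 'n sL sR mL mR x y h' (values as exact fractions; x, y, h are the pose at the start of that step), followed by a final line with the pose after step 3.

0 6/13 30/53 -231/689 -549/689 -8 -4 N
1 60/89 60/61 -3510/5429 -7170/5429 -8 -5 E
2 5/6 3/5 -11/60 -61/60 -9 -5 S
3 60/113 12/29 -486/3277 -2226/3277 -9 -4 W
final -8 -4 N

n=0: pose=(-8,-4,N); sL=6/13, sR=30/53; mL=-231/689, mR=-549/689; mL+mR=-60/53 → advance -1; mR−mL=-6/13 → turn -1·90°
n=1: pose=(-8,-5,E); sL=60/89, sR=60/61; mL=-3510/5429, mR=-7170/5429; mL+mR=-120/61 → advance -1; mR−mL=-60/89 → turn -1·90°
n=2: pose=(-9,-5,S); sL=5/6, sR=3/5; mL=-11/60, mR=-61/60; mL+mR=-6/5 → advance -1; mR−mL=-5/6 → turn -1·90°
n=3: pose=(-9,-4,W); sL=60/113, sR=12/29; mL=-486/3277, mR=-2226/3277; mL+mR=-24/29 → advance -1; mR−mL=-60/113 → turn -1·90°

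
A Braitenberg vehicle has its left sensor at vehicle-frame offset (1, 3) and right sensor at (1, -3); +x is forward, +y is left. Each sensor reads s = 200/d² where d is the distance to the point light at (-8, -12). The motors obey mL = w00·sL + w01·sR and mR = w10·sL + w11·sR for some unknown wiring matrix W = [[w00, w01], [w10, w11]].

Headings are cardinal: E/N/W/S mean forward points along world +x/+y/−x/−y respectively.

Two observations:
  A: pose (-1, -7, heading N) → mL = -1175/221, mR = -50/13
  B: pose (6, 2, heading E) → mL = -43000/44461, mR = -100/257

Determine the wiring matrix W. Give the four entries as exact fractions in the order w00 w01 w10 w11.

-1 -1 -1 0

obs A: pose=(-1,-7,N) → sL=50/13, sR=25/17, mL=-1175/221, mR=-50/13
obs B: pose=(6,2,E) → sL=100/257, sR=100/173, mL=-43000/44461, mR=-100/257
sensor matrix S = [[50/13, 25/17], [100/257, 100/173]]; det S = 16222500/9825881
solve [mL_A; mL_B] = S·[w00; w01] and [mR_A; mR_B] = S·[w10; w11]:
  w00 = -1, w01 = -1, w10 = -1, w11 = 0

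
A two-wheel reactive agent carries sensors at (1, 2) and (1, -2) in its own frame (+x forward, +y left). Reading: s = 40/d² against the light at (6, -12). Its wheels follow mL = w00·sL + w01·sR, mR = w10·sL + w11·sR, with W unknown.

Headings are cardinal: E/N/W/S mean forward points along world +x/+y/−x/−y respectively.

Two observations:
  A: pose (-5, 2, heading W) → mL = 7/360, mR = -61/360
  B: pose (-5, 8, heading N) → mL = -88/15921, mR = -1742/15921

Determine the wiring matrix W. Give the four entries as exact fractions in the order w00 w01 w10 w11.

1/2 -1/2 -1/2 -1

obs A: pose=(-5,2,W) → sL=5/36, sR=1/10, mL=7/360, mR=-61/360
obs B: pose=(-5,8,N) → sL=4/61, sR=20/261, mL=-88/15921, mR=-1742/15921
sensor matrix S = [[5/36, 1/10], [4/61, 20/261]]; det S = 2927/716445
solve [mL_A; mL_B] = S·[w00; w01] and [mR_A; mR_B] = S·[w10; w11]:
  w00 = 1/2, w01 = -1/2, w10 = -1/2, w11 = -1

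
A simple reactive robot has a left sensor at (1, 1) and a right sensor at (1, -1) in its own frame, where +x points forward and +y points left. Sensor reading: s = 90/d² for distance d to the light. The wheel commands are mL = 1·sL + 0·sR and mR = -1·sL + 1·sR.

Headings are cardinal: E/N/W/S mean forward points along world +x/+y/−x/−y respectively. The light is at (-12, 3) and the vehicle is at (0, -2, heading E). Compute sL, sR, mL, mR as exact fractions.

left sensor world pos  = (1, -1); dL² = 185
right sensor world pos = (1, -3); dR² = 205
sL = 90/185 = 18/37
sR = 90/205 = 18/41
mL = 1·sL + 0·sR = 18/37
mR = -1·sL + 1·sR = -72/1517

18/37 18/41 18/37 -72/1517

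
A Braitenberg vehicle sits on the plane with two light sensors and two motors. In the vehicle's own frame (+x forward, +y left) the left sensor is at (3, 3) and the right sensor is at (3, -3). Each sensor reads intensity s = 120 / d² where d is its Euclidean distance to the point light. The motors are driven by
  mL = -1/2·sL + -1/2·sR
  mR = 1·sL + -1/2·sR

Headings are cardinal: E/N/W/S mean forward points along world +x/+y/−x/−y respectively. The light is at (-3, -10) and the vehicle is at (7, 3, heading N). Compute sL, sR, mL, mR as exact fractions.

24/61 24/85 -1752/5185 1308/5185

left sensor world pos  = (4, 6); dL² = 305
right sensor world pos = (10, 6); dR² = 425
sL = 120/305 = 24/61
sR = 120/425 = 24/85
mL = -1/2·sL + -1/2·sR = -1752/5185
mR = 1·sL + -1/2·sR = 1308/5185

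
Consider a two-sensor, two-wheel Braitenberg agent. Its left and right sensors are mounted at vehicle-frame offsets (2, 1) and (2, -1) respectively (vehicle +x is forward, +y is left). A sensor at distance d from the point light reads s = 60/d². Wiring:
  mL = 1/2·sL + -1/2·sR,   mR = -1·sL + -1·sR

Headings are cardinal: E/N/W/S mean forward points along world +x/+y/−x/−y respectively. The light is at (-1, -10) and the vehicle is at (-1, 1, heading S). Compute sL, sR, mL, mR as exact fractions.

left sensor world pos  = (0, -1); dL² = 82
right sensor world pos = (-2, -1); dR² = 82
sL = 60/82 = 30/41
sR = 60/82 = 30/41
mL = 1/2·sL + -1/2·sR = 0
mR = -1·sL + -1·sR = -60/41

30/41 30/41 0 -60/41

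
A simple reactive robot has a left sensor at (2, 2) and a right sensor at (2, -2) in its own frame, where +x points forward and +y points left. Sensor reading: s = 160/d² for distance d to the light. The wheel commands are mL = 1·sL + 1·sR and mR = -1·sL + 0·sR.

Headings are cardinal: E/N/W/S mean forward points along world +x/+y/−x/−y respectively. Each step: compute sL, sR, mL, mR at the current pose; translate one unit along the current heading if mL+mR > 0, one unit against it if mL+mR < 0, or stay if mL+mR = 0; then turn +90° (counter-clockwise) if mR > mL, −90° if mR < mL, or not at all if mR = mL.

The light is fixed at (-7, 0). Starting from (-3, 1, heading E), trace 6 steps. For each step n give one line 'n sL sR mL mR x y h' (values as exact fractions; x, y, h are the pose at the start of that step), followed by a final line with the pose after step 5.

0 32/9 160/37 2624/333 -32/9 -3 1 E
1 16/5 16 96/5 -16/5 -2 1 S
2 160/13 160/13 320/13 -160/13 -2 0 W
3 20 4 24 -20 -3 0 N
4 32/9 160/37 2624/333 -32/9 -3 1 E
5 16/5 16 96/5 -16/5 -2 1 S
final -2 0 W

n=0: pose=(-3,1,E); sL=32/9, sR=160/37; mL=2624/333, mR=-32/9; mL+mR=160/37 → advance +1; mR−mL=-3808/333 → turn -1·90°
n=1: pose=(-2,1,S); sL=16/5, sR=16; mL=96/5, mR=-16/5; mL+mR=16 → advance +1; mR−mL=-112/5 → turn -1·90°
n=2: pose=(-2,0,W); sL=160/13, sR=160/13; mL=320/13, mR=-160/13; mL+mR=160/13 → advance +1; mR−mL=-480/13 → turn -1·90°
n=3: pose=(-3,0,N); sL=20, sR=4; mL=24, mR=-20; mL+mR=4 → advance +1; mR−mL=-44 → turn -1·90°
n=4: pose=(-3,1,E); sL=32/9, sR=160/37; mL=2624/333, mR=-32/9; mL+mR=160/37 → advance +1; mR−mL=-3808/333 → turn -1·90°
n=5: pose=(-2,1,S); sL=16/5, sR=16; mL=96/5, mR=-16/5; mL+mR=16 → advance +1; mR−mL=-112/5 → turn -1·90°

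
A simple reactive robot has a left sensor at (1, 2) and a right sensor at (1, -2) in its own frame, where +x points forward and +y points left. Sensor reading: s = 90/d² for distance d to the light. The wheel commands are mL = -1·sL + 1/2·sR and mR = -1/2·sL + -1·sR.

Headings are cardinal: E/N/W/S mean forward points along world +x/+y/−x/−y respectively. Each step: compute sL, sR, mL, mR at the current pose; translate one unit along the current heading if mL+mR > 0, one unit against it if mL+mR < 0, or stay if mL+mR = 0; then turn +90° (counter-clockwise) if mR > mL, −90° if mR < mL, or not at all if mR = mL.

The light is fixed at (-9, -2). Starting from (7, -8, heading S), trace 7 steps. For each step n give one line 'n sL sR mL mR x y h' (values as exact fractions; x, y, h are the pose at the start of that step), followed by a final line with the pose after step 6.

0 90/373 18/49 -1053/18277 -8919/18277 7 -8 S
1 45/137 5/13 -485/3562 -1955/3562 7 -7 W
2 90/241 90/377 -23085/90857 -38655/90857 8 -7 N
3 9/34 45/194 -981/6596 -2403/6596 8 -8 E
4 90/373 18/49 -1053/18277 -8919/18277 7 -8 S
5 45/137 5/13 -485/3562 -1955/3562 7 -7 W
6 90/241 90/377 -23085/90857 -38655/90857 8 -7 N
final 8 -8 E

n=0: pose=(7,-8,S); sL=90/373, sR=18/49; mL=-1053/18277, mR=-8919/18277; mL+mR=-9972/18277 → advance -1; mR−mL=-7866/18277 → turn -1·90°
n=1: pose=(7,-7,W); sL=45/137, sR=5/13; mL=-485/3562, mR=-1955/3562; mL+mR=-1220/1781 → advance -1; mR−mL=-735/1781 → turn -1·90°
n=2: pose=(8,-7,N); sL=90/241, sR=90/377; mL=-23085/90857, mR=-38655/90857; mL+mR=-61740/90857 → advance -1; mR−mL=-15570/90857 → turn -1·90°
n=3: pose=(8,-8,E); sL=9/34, sR=45/194; mL=-981/6596, mR=-2403/6596; mL+mR=-846/1649 → advance -1; mR−mL=-711/3298 → turn -1·90°
n=4: pose=(7,-8,S); sL=90/373, sR=18/49; mL=-1053/18277, mR=-8919/18277; mL+mR=-9972/18277 → advance -1; mR−mL=-7866/18277 → turn -1·90°
n=5: pose=(7,-7,W); sL=45/137, sR=5/13; mL=-485/3562, mR=-1955/3562; mL+mR=-1220/1781 → advance -1; mR−mL=-735/1781 → turn -1·90°
n=6: pose=(8,-7,N); sL=90/241, sR=90/377; mL=-23085/90857, mR=-38655/90857; mL+mR=-61740/90857 → advance -1; mR−mL=-15570/90857 → turn -1·90°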